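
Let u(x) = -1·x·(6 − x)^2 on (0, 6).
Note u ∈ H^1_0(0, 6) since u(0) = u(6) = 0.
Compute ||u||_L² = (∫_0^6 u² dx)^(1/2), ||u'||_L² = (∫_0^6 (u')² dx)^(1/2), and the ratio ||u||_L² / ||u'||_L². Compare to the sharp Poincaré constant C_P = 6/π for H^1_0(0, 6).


||u||_L² / ||u'||_L² = 3*sqrt(14)/7 < C_P = 6/π.

u(x) = -1·x·(6 − x)^2, so u'(x) = 3*(2 - x)*(x - 6).
u(x) = -1·x·(6 − x)^2 vanishes at x = 0 and x = 6, so u ∈ H^1_0(0, 6). Differentiate via the product rule and integrate the resulting polynomials term by term.
  ∫_0^6 u² dx = ∫_0^6 (x^6 - 24*x^5 + 216*x^4 - 864*x^3 + 1296*x^2) dx. Term by term:
    ∫_0^6 x^6 dx = 279936/7;  ∫_0^6 -24*x^5 dx = -186624;  ∫_0^6 216*x^4 dx = 1679616/5;
    ∫_0^6 -864*x^3 dx = -279936;  ∫_0^6 1296*x^2 dx = 93312.
  Sum: 279936/7 − 186624 + 1679616/5 − 279936 + 93312 = 93312/35.
  ∫_0^6 (u')² dx = ∫_0^6 (9*x^4 - 144*x^3 + 792*x^2 - 1728*x + 1296) dx. Term by term:
    ∫_0^6 9*x^4 dx = 69984/5;  ∫_0^6 -144*x^3 dx = -46656;  ∫_0^6 792*x^2 dx = 57024;
    ∫_0^6 -1728*x dx = -31104;  ∫_0^6 1296 dx = 7776.
  Sum: 69984/5 − 46656 + 57024 − 31104 + 7776 = 5184/5.
∫_0^6 u² dx = 93312/35, so ||u||_L² = 216*sqrt(70)/35.
∫_0^6 (u')² dx = 5184/5, so ||u'||_L² = 72*sqrt(5)/5.
Ratio ||u||_L² / ||u'||_L² = 3*sqrt(14)/7.
Sharp Poincaré constant on H^1_0(0, 6) is C_P = L/π = 6/π, achieved by sin(π/6·x).
A polynomial bump cannot attain the sharp Poincaré constant (only the first sine eigenfunction does), so the ratio is strictly less than C_P, consistent with ||u||_L² ≤ C_P ||u'||_L².


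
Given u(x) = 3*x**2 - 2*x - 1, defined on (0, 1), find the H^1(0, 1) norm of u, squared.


||u||_{H^1}^2 = 77/15

The H^1 norm (squared) on an interval (0, L) is
  ||u||_{H^1}^2 = ∫_0^L u(x)^2 dx + ∫_0^L u'(x)^2 dx.
Compute u'(x) = 6*x - 2.
Then u(x)^2 = 9*x**4 - 12*x**3 - 2*x**2 + 4*x + 1 and u'(x)^2 = 36*x**2 - 24*x + 4.
Integrate each monomial from 0 to 1 using ∫_0^1 c·x^n dx = c·1^(n+1)/(n+1):
  ∫_0^1 u(x)^2 dx = ∫_0^1 (9*x^4 - 12*x^3 - 2*x^2 + 4*x + 1) dx. Term by term:
    ∫_0^1 9*x^4 dx = 9/5;  ∫_0^1 -12*x^3 dx = -3;  ∫_0^1 -2*x^2 dx = -2/3;
    ∫_0^1 4*x dx = 2;  ∫_0^1 1 dx = 1.
  Sum: 9/5 − 3 − 2/3 + 2 + 1 = 17/15.
  ∫_0^1 u'(x)^2 dx = ∫_0^1 (36*x^2 - 24*x + 4) dx. Term by term:
    ∫_0^1 36*x^2 dx = 12;  ∫_0^1 -24*x dx = -12;  ∫_0^1 4 dx = 4.
  Sum: 12 − 12 + 4 = 4.
Adding: ||u||_{H^1}^2 = 17/15 + 4 = 77/15.


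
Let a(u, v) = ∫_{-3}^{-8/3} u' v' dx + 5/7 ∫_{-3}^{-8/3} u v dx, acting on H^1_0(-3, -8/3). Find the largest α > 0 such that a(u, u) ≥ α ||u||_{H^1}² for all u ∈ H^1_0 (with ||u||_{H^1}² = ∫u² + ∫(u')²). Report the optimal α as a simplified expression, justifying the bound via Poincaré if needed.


α = (5 + 63*π^2)/(7*(1 + 9*π^2))

Coercivity of a(·,·) on H^1_0(-3, -8/3) means a(u, u) ≥ α ||u||_{H^1}² for every u ∈ H^1_0.
The interval has length L = 1/3, and Poincaré/coercivity depend only on L. Here a(u, u) = ∫(u')² + (5/7)·∫u².
Here 0 < c = 5/7 < 1. The condition a(u,u) ≥ α||u||_{H^1}² reads (1−α)∫(u')² ≥ (α−c)∫u². Any admissible α is ≤ 1 (rapidly oscillating u have ∫u²/∫(u')² → 0), and α = 1 would force 0 ≥ (1−c)∫u², impossible since c < 1; so 1−α > 0. By the sharp Poincaré inequality on H^1_0 of an interval of length L, ∫(u')² ≥ (π/L)²∫u² with equality for the first sine mode sin(π(x−x₀)/L) (x₀ the left endpoint), so the inequality holds for all u iff (1−α)(π/L)² ≥ α − c, i.e. α ≤ ((π/L)² + c)/((π/L)² + 1) = (1 + c(L/π)²)/(1 + (L/π)²). With (π/L)² = 9*π^2 and c = 5/7, the largest admissible constant is α = ((π/L)² + c)/((π/L)² + 1).
Simplifying, α = (5 + 63*π^2)/(7*(1 + 9*π^2)).


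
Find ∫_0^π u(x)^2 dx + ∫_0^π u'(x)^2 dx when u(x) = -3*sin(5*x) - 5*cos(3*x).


||u||_{H^1(0,π)}^2 = 242*π

u'(x) = 15*sin(3*x) - 15*cos(5*x).
Expand u² and (u')² and integrate term by term on (0, π), using: for integers n ≥ 1, ∫_0^π sin²(nx) dx = ∫_0^π cos²(nx) dx = π/2; for n ≠ n', ∫_0^π sin(nx)sin(n'x) dx = ∫_0^π cos(nx)cos(n'x) dx = 0; and by product-to-sum, ∫_0^π sin(nx)cos(n'x) dx = ½∫_0^π [sin((n+n')x) + sin((n−n')x)] dx, which is 0 when n+n' is even and 2n/(n²−n'²) when n+n' is odd (it need not vanish on (0, π)).
  u² squared terms: (-5)²·∫cos(3x)² dx = 25·π/2 = 25*π/2;  (-3)²·∫sin(5x)² dx = 9·π/2 = 9*π/2.
  u² cross terms: 2·(-5)·(-3)·∫cos(3x)·sin(5x) dx = 30·(0) = 0.
  So ∫_0^π u² dx = 25*π/2 + 9*π/2 + 0 = 17*π.
  (u')² squared terms: (-15)²·∫cos(5x)² dx = 225·π/2 = 225*π/2;  (15)²·∫sin(3x)² dx = 225·π/2 = 225*π/2.
  (u')² cross terms: 2·(-15)·(15)·∫cos(5x)·sin(3x) dx = -450·(0) = 0.
  So ∫_0^π (u')² dx = 225*π/2 + 225*π/2 + 0 = 225*π.
||u||_{H^1}^2 = (17*π) + (225*π) = 242*π.


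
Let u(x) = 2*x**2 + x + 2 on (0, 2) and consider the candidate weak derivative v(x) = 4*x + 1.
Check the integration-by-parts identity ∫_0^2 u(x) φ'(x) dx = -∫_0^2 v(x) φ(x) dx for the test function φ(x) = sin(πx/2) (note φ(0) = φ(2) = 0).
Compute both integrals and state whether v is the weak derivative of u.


LHS = -20/π, RHS = -20/π. Yes, v = u' weakly.

u(x) = 2*x**2 + x + 2, classical derivative u'(x) = 4*x + 1.
φ(x) = sin(πx/2), so φ'(x) = π*cos(π*x/2)/2.
Note φ(0) = φ(2) = 0, so the boundary term u·φ vanishes.
LHS = ∫_0^2 u(x) φ'(x) dx = ∫_0^2 (π*x^2*cos(π*x/2) + π*x*cos(π*x/2)/2 + π*cos(π*x/2)) dx. Term by term:
  ∫_0^2 π*cos(π*x/2) dx = 0;  ∫_0^2 π*x^2*cos(π*x/2) dx = -16/π;  ∫_0^2 π*x*cos(π*x/2)/2 dx = -4/π.
Sum: 0 − 16/π − 4/π = -20/π.
So LHS = -20/π.
∫_0^2 v(x) φ(x) dx = ∫_0^2 (4*x*sin(π*x/2) + sin(π*x/2)) dx. Term by term:
  ∫_0^2 4*x*sin(π*x/2) dx = 16/π;  ∫_0^2 sin(π*x/2) dx = 4/π.
Sum: 16/π + 4/π = 20/π.
So RHS = -∫_0^2 v(x) φ(x) dx = -20/π.
LHS = RHS, so the identity holds for this test φ.
Moreover u is smooth here and v(x) = u'(x) = 4*x + 1 pointwise, so the identity holds for every test function. Hence v is the weak derivative of u.


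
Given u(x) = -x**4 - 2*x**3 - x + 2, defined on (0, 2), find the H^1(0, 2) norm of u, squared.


||u||_{H^1}^2 = 425566/315

The H^1 norm (squared) on an interval (0, L) is
  ||u||_{H^1}^2 = ∫_0^L u(x)^2 dx + ∫_0^L u'(x)^2 dx.
Compute u'(x) = -4*x**3 - 6*x**2 - 1.
Then u(x)^2 = x**8 + 4*x**7 + 4*x**6 + 2*x**5 - 8*x**3 + x**2 - 4*x + 4 and u'(x)^2 = 16*x**6 + 48*x**5 + 36*x**4 + 8*x**3 + 12*x**2 + 1.
Integrate each monomial from 0 to 2 using ∫_0^2 c·x^n dx = c·2^(n+1)/(n+1):
  ∫_0^2 u(x)^2 dx = ∫_0^2 (x^8 + 4*x^7 + 4*x^6 + 2*x^5 - 8*x^3 + x^2 - 4*x + 4) dx. Term by term:
    ∫_0^2 x^8 dx = 512/9;  ∫_0^2 4*x^7 dx = 128;  ∫_0^2 4*x^6 dx = 512/7;
    ∫_0^2 2*x^5 dx = 64/3;  ∫_0^2 -8*x^3 dx = -32;  ∫_0^2 x^2 dx = 8/3;
    ∫_0^2 -4*x dx = -8;  ∫_0^2 4 dx = 8.
  Sum: 512/9 + 128 + 512/7 + 64/3 − 32 + 8/3 − 8 + 8 = 15752/63.
  ∫_0^2 u'(x)^2 dx = ∫_0^2 (16*x^6 + 48*x^5 + 36*x^4 + 8*x^3 + 12*x^2 + 1) dx. Term by term:
    ∫_0^2 16*x^6 dx = 2048/7;  ∫_0^2 48*x^5 dx = 512;  ∫_0^2 36*x^4 dx = 1152/5;
    ∫_0^2 8*x^3 dx = 32;  ∫_0^2 12*x^2 dx = 32;  ∫_0^2 1 dx = 2.
  Sum: 2048/7 + 512 + 1152/5 + 32 + 32 + 2 = 38534/35.
Adding: ||u||_{H^1}^2 = 15752/63 + 38534/35 = 425566/315.


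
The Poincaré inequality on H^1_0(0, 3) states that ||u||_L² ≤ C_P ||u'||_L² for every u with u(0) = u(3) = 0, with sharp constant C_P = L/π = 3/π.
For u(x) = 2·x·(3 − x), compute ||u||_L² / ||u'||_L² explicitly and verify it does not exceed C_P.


||u||_L² / ||u'||_L² = 3*sqrt(10)/10 < C_P = 3/π.

u(x) = 2·x·(3 − x), so u'(x) = 6 - 4*x.
u(x) = 2·x·(3 − x) vanishes at x = 0 and x = 3, so u ∈ H^1_0(0, 3). Differentiate via the product rule and integrate the resulting polynomials term by term.
  ∫_0^3 u² dx = ∫_0^3 (4*x^4 - 24*x^3 + 36*x^2) dx. Term by term:
    ∫_0^3 4*x^4 dx = 972/5;  ∫_0^3 -24*x^3 dx = -486;  ∫_0^3 36*x^2 dx = 324.
  Sum: 972/5 − 486 + 324 = 162/5.
  ∫_0^3 (u')² dx = ∫_0^3 (16*x^2 - 48*x + 36) dx. Term by term:
    ∫_0^3 16*x^2 dx = 144;  ∫_0^3 -48*x dx = -216;  ∫_0^3 36 dx = 108.
  Sum: 144 − 216 + 108 = 36.
∫_0^3 u² dx = 162/5, so ||u||_L² = 9*sqrt(10)/5.
∫_0^3 (u')² dx = 36, so ||u'||_L² = 6.
Ratio ||u||_L² / ||u'||_L² = 3*sqrt(10)/10.
Sharp Poincaré constant on H^1_0(0, 3) is C_P = L/π = 3/π, achieved by sin(π/3·x).
A polynomial bump cannot attain the sharp Poincaré constant (only the first sine eigenfunction does), so the ratio is strictly less than C_P, consistent with ||u||_L² ≤ C_P ||u'||_L².


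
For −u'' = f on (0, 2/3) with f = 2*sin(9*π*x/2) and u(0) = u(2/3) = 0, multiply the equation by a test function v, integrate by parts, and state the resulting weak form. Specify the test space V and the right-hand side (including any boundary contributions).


V = H^1_0(0, 2/3) (so v(0) = v(2/3) = 0); weak form: ∫_0^2/3 u'v' dx = ∫_0^2/3 (2*sin(9*π*x/2)) v dx for all v ∈ V.

Multiply both sides by a test function v and integrate from 0 to 2/3:
  ∫_0^2/3 −u''(x) v(x) dx = ∫_0^2/3 f(x) v(x) dx.
Integrate the LHS by parts once:
  ∫_0^2/3 −u'' v dx = −[u'(x) v(x)]_0^2/3 + ∫_0^2/3 u'(x) v'(x) dx.
Thus ∫_0^2/3 u'(x) v'(x) dx = ∫_0^2/3 f(x) v(x) dx + [u'(x) v(x)]_0^2/3.
Choose V so that boundary terms are either known or forced to vanish.
u is Dirichlet: u(0) = u(2/3) = 0. Let V = H^1_0(0, 2/3); then v(0) = v(2/3) = 0, and [u' v]_0^2/3 = 0.
Weak formulation: find u (satisfying any essential BC) such that ∫_0^2/3 u'(x) v'(x) dx = ∫_0^2/3 f v dx for all v ∈ V.
Substituting f(x) = 2*sin(9*π*x/2), the right-hand side is ∫_0^2/3 (2*sin(9*π*x/2)) v dx.


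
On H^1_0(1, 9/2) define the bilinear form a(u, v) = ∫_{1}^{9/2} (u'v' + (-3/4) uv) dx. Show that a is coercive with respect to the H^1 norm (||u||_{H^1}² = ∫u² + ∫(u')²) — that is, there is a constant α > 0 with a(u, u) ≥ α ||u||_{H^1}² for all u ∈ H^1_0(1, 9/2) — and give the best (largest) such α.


α = (-147 + 16*π^2)/(4*(4*π^2 + 49))

Coercivity of a(·,·) on H^1_0(1, 9/2) means a(u, u) ≥ α ||u||_{H^1}² for every u ∈ H^1_0.
The interval has length L = 7/2, and Poincaré/coercivity depend only on L. Here a(u, u) = ∫(u')² + (-3/4)·∫u².
Here c = -3/4 < 0 with |c| < (π/L)² = 4*π^2/49, so coercivity still holds. The condition a(u,u) ≥ α||u||_{H^1}² reads (1−α)∫(u')² ≥ (α−c)∫u². Any admissible α is ≤ 1 (rapidly oscillating u have ∫u²/∫(u')² → 0), and α = 1 would force 0 ≥ (1−c)∫u², impossible since c < 1; so 1−α > 0. By the sharp Poincaré inequality on H^1_0 of an interval of length L, ∫(u')² ≥ (π/L)²∫u² with equality for the first sine mode sin(π(x−x₀)/L) (x₀ the left endpoint), so the inequality holds for all u iff (1−α)(π/L)² ≥ α − c, i.e. α ≤ ((π/L)² + c)/((π/L)² + 1) = (1 + c(L/π)²)/(1 + (L/π)²). (Direct route, valid since c ≤ 0: Poincaré gives c∫u² ≥ c(L/π)²∫(u')², so a(u,u) ≥ (1 + c(L/π)²)∫(u')², while ||u||_{H^1}² ≤ (1 + (L/π)²)∫(u')²; dividing yields the same α.) With (π/L)² = 4*π^2/49 and c = -3/4, the largest admissible constant is α = ((π/L)² + c)/((π/L)² + 1).
Simplifying, α = (-147 + 16*π^2)/(4*(4*π^2 + 49)).


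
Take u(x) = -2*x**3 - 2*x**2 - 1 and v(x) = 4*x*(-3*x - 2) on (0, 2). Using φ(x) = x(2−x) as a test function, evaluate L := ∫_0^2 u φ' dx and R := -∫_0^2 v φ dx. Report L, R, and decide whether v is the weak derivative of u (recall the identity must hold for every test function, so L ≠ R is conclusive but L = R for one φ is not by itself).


LHS = 224/15, RHS = 448/15. No, v is not the weak derivative of u.

u(x) = -2*x**3 - 2*x**2 - 1, classical derivative u'(x) = -6*x**2 - 4*x.
φ(x) = x(2−x), so φ'(x) = 2 - 2*x.
Note φ(0) = φ(2) = 0, so the boundary term u·φ vanishes.
LHS = ∫_0^2 u(x) φ'(x) dx = ∫_0^2 (4*x^4 - 4*x^2 + 2*x - 2) dx. Term by term:
  ∫_0^2 4*x^4 dx = 128/5;  ∫_0^2 -4*x^2 dx = -32/3;  ∫_0^2 2*x dx = 4;
  ∫_0^2 -2 dx = -4.
Sum: 128/5 − 32/3 + 4 − 4 = 224/15.
So LHS = 224/15.
∫_0^2 v(x) φ(x) dx = ∫_0^2 (12*x^4 - 16*x^3 - 16*x^2) dx. Term by term:
  ∫_0^2 12*x^4 dx = 384/5;  ∫_0^2 -16*x^3 dx = -64;  ∫_0^2 -16*x^2 dx = -128/3.
Sum: 384/5 − 64 − 128/3 = -448/15.
So RHS = -∫_0^2 v(x) φ(x) dx = 448/15.
LHS − RHS = -224/15 ≠ 0, so the identity fails.
(For a valid weak derivative the identity must hold for EVERY test function, in particular this one. The failure shows v is NOT the weak derivative of u.)
Correct weak derivative would be u'(x) = -6*x**2 - 4*x.


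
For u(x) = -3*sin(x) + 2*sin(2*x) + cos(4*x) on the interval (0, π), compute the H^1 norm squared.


||u||_{H^1(0,π)}^2 = 68/5 + 55*π/2

u'(x) = -4*sin(4*x) - 3*cos(x) + 4*cos(2*x).
Expand u² and (u')² and integrate term by term on (0, π), using: for integers n ≥ 1, ∫_0^π sin²(nx) dx = ∫_0^π cos²(nx) dx = π/2; for n ≠ n', ∫_0^π sin(nx)sin(n'x) dx = ∫_0^π cos(nx)cos(n'x) dx = 0; and by product-to-sum, ∫_0^π sin(nx)cos(n'x) dx = ½∫_0^π [sin((n+n')x) + sin((n−n')x)] dx, which is 0 when n+n' is even and 2n/(n²−n'²) when n+n' is odd (it need not vanish on (0, π)).
  u² squared terms: (-3)²·∫sin(x)² dx = 9·π/2 = 9*π/2;  (2)²·∫sin(2x)² dx = 4·π/2 = 2*π;  (1)²·∫cos(4x)² dx = 1·π/2 = π/2.
  u² cross terms: 2·(-3)·(2)·∫sin(x)·sin(2x) dx = -12·(0) = 0;  2·(-3)·(1)·∫sin(x)·cos(4x) dx = -6·(-2/15) = 4/5;  2·(2)·(1)·∫sin(2x)·cos(4x) dx = 4·(0) = 0.
  So ∫_0^π u² dx = 9*π/2 + 2*π + π/2 + 0 + 4/5 + 0 = 4/5 + 7*π.
  (u')² squared terms: (-4)²·∫sin(4x)² dx = 16·π/2 = 8*π;  (-3)²·∫cos(x)² dx = 9·π/2 = 9*π/2;  (4)²·∫cos(2x)² dx = 16·π/2 = 8*π.
  (u')² cross terms: 2·(-4)·(-3)·∫sin(4x)·cos(x) dx = 24·(8/15) = 64/5;  2·(-4)·(4)·∫sin(4x)·cos(2x) dx = -32·(0) = 0;  2·(-3)·(4)·∫cos(x)·cos(2x) dx = -24·(0) = 0.
  So ∫_0^π (u')² dx = 8*π + 9*π/2 + 8*π + 64/5 + 0 + 0 = 64/5 + 41*π/2.
||u||_{H^1}^2 = (4/5 + 7*π) + (64/5 + 41*π/2) = 68/5 + 55*π/2.


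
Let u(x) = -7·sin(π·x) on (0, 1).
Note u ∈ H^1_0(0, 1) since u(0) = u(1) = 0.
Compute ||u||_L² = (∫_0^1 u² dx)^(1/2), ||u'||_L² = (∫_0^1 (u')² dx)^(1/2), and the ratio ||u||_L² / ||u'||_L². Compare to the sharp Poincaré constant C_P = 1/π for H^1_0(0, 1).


||u||_L² / ||u'||_L² = 1/π = C_P.

u(x) = -7·sin(π·x), so u'(x) = -7*π*cos(π*x).
Writing u(x) = A·sin(kπx/L) with A = -7 and k = 1, use ∫_0^L sin²(kπx/L) dx = L/2 and ∫_0^L cos²(kπx/L) dx = L/2.
u² = 49·sin²(π·x) and (u')² = 49*π^2·cos²(π·x), and each of sin², cos² integrates to L/2 = 1/2 over (0, 1).
∫_0^1 u² dx = 49/2, so ||u||_L² = 7*sqrt(2)/2.
∫_0^1 (u')² dx = 49*π^2/2, so ||u'||_L² = 7*sqrt(2)*π/2.
Ratio ||u||_L² / ||u'||_L² = 1/π.
Sharp Poincaré constant on H^1_0(0, 1) is C_P = L/π = 1/π, achieved by sin(π·x).
This is the k = 1 eigenfunction (up to amplitude), so the ratio equals the sharp Poincaré constant exactly.


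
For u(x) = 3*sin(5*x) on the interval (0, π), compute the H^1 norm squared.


||u||_{H^1(0,π)}^2 = 117*π

u'(x) = 15*cos(5*x).
Expand u² and (u')² and integrate term by term on (0, π), using: for integers n ≥ 1, ∫_0^π sin²(nx) dx = ∫_0^π cos²(nx) dx = π/2; for n ≠ n', ∫_0^π sin(nx)sin(n'x) dx = ∫_0^π cos(nx)cos(n'x) dx = 0; and by product-to-sum, ∫_0^π sin(nx)cos(n'x) dx = ½∫_0^π [sin((n+n')x) + sin((n−n')x)] dx, which is 0 when n+n' is even and 2n/(n²−n'²) when n+n' is odd (it need not vanish on (0, π)).
  u² squared terms: (3)²·∫sin(5x)² dx = 9·π/2 = 9*π/2.
  So ∫_0^π u² dx = 9*π/2.
  (u')² squared terms: (15)²·∫cos(5x)² dx = 225·π/2 = 225*π/2.
  So ∫_0^π (u')² dx = 225*π/2.
||u||_{H^1}^2 = (9*π/2) + (225*π/2) = 117*π.


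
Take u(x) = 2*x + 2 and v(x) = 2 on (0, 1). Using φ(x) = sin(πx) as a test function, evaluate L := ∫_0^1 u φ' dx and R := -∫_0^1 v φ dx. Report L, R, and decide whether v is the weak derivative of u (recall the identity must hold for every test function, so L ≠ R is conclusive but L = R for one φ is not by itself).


LHS = -4/π, RHS = -4/π. Yes, v = u' weakly.

u(x) = 2*x + 2, classical derivative u'(x) = 2.
φ(x) = sin(πx), so φ'(x) = π*cos(π*x).
Note φ(0) = φ(1) = 0, so the boundary term u·φ vanishes.
LHS = ∫_0^1 u(x) φ'(x) dx = ∫_0^1 (2*π*x*cos(π*x) + 2*π*cos(π*x)) dx. Term by term:
  ∫_0^1 2*π*cos(π*x) dx = 0;  ∫_0^1 2*π*x*cos(π*x) dx = -4/π.
Sum: 0 − 4/π = -4/π.
So LHS = -4/π.
∫_0^1 v(x) φ(x) dx = ∫_0^1 (2*sin(π*x)) dx. Term by term:
  ∫_0^1 2*sin(π*x) dx = 4/π.
So RHS = -∫_0^1 v(x) φ(x) dx = -4/π.
LHS = RHS, so the identity holds for this test φ.
Moreover u is smooth here and v(x) = u'(x) = 2 pointwise, so the identity holds for every test function. Hence v is the weak derivative of u.


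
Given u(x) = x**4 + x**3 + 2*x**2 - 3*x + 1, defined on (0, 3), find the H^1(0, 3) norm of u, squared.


||u||_{H^1}^2 = 296907/20

The H^1 norm (squared) on an interval (0, L) is
  ||u||_{H^1}^2 = ∫_0^L u(x)^2 dx + ∫_0^L u'(x)^2 dx.
Compute u'(x) = 4*x**3 + 3*x**2 + 4*x - 3.
Then u(x)^2 = x**8 + 2*x**7 + 5*x**6 - 2*x**5 - 10*x**3 + 13*x**2 - 6*x + 1 and u'(x)^2 = 16*x**6 + 24*x**5 + 41*x**4 - 2*x**2 - 24*x + 9.
Integrate each monomial from 0 to 3 using ∫_0^3 c·x^n dx = c·3^(n+1)/(n+1):
  ∫_0^3 u(x)^2 dx = ∫_0^3 (x^8 + 2*x^7 + 5*x^6 - 2*x^5 - 10*x^3 + 13*x^2 - 6*x + 1) dx. Term by term:
    ∫_0^3 x^8 dx = 2187;  ∫_0^3 2*x^7 dx = 6561/4;  ∫_0^3 5*x^6 dx = 10935/7;
    ∫_0^3 -2*x^5 dx = -243;  ∫_0^3 -10*x^3 dx = -405/2;  ∫_0^3 13*x^2 dx = 117;
    ∫_0^3 -6*x dx = -27;  ∫_0^3 1 dx = 3.
  Sum: 2187 + 6561/4 + 10935/7 − 243 − 405/2 + 117 − 27 + 3 = 141033/28.
  ∫_0^3 u'(x)^2 dx = ∫_0^3 (16*x^6 + 24*x^5 + 41*x^4 - 2*x^2 - 24*x + 9) dx. Term by term:
    ∫_0^3 16*x^6 dx = 34992/7;  ∫_0^3 24*x^5 dx = 2916;  ∫_0^3 41*x^4 dx = 9963/5;
    ∫_0^3 -2*x^2 dx = -18;  ∫_0^3 -24*x dx = -108;  ∫_0^3 9 dx = 27.
  Sum: 34992/7 + 2916 + 9963/5 − 18 − 108 + 27 = 343296/35.
Adding: ||u||_{H^1}^2 = 141033/28 + 343296/35 = 296907/20.


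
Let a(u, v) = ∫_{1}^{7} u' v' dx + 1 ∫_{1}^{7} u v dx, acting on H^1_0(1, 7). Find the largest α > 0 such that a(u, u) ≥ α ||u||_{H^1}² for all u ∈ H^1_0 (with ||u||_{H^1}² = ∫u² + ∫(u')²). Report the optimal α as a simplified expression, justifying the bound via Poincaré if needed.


α = 1

Coercivity of a(·,·) on H^1_0(1, 7) means a(u, u) ≥ α ||u||_{H^1}² for every u ∈ H^1_0.
The interval has length L = 6, and Poincaré/coercivity depend only on L. Here a(u, u) = ∫(u')² + (1)·∫u².
Here c = 1 ≥ 1, so a(u,u) = ∫(u')² + c∫u² ≥ ∫(u')² + ∫u² = ||u||_{H^1}², i.e. α = 1 works. No larger α is possible: a(u,u) ≥ α||u||_{H^1}² means (1−α)∫(u')² ≥ (α−c)∫u², and for the modes u_n = sin(nπ(x−x₀)/L) (x₀ the left endpoint) one has ∫u_n²/∫(u_n')² = (L/(nπ))² → 0, so a(u_n,u_n)/||u_n||_{H^1}² → 1. Hence the optimal constant is α = 1.
Therefore α = 1.


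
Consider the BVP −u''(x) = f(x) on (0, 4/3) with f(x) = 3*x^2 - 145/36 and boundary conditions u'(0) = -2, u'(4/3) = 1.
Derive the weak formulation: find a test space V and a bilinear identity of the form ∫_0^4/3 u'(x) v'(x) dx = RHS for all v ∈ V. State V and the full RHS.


V = H^1(0, 4/3) (v unrestricted at boundary; u is determined up to an additive constant); weak form: ∫_0^4/3 u'v' dx = ∫_0^4/3 (3*x^2 - 145/36) v dx + v(4/3) + 2·v(0) for all v ∈ V.

Multiply both sides by a test function v and integrate from 0 to 4/3:
  ∫_0^4/3 −u''(x) v(x) dx = ∫_0^4/3 f(x) v(x) dx.
Integrate the LHS by parts once:
  ∫_0^4/3 −u'' v dx = −[u'(x) v(x)]_0^4/3 + ∫_0^4/3 u'(x) v'(x) dx.
Thus ∫_0^4/3 u'(x) v'(x) dx = ∫_0^4/3 f(x) v(x) dx + [u'(x) v(x)]_0^4/3.
Choose V so that boundary terms are either known or forced to vanish.
u has inhomogeneous Neumann u'(0) = -2, u'(4/3) = 1. [u' v]_0^4/3 = (1)·v(4/3) − (-2)·v(0) = v(4/3) + 2·v(0). Take V = H^1(0, 4/3); boundary term becomes part of RHS.
Weak formulation: find u (satisfying any essential BC) such that ∫_0^4/3 u'(x) v'(x) dx = ∫_0^4/3 f v dx + v(4/3) + 2·v(0) for all v ∈ V (Neumann data are natural BCs: they enter the RHS as boundary terms).
Substituting f(x) = 3*x^2 - 145/36, the right-hand side is ∫_0^4/3 (3*x^2 - 145/36) v dx + v(4/3) + 2·v(0).
Compatibility check (pure Neumann): taking v ≡ 1 ∈ V gives 0 = ∫_0^4/3 f dx + (1) − (-2), i.e. ∫_0^4/3 f dx must equal u'(0) − u'(4/3) = -3. Indeed ∫_0^4/3 (3*x^2 - 145/36) dx = -3, so the data are compatible. The solution is then unique only up to an additive constant (fix it e.g. by requiring ∫_0^4/3 u dx = 0).


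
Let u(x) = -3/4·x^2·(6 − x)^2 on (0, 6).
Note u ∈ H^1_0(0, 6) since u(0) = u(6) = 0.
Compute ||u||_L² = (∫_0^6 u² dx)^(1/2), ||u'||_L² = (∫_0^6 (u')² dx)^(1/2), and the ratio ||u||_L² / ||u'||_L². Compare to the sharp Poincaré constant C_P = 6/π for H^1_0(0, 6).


||u||_L² / ||u'||_L² = sqrt(3) < C_P = 6/π.

u(x) = -3/4·x^2·(6 − x)^2, so u'(x) = 3*x*(-x^2 + 9*x - 18).
u(x) = -3/4·x^2·(6 − x)^2 vanishes at x = 0 and x = 6, so u ∈ H^1_0(0, 6). Differentiate via the product rule and integrate the resulting polynomials term by term.
  ∫_0^6 u² dx = ∫_0^6 (9*x^8/16 - 27*x^7/2 + 243*x^6/2 - 486*x^5 + 729*x^4) dx. Term by term:
    ∫_0^6 9*x^8/16 dx = 629856;  ∫_0^6 -27*x^7/2 dx = -2834352;  ∫_0^6 243*x^6/2 dx = 34012224/7;
    ∫_0^6 -486*x^5 dx = -3779136;  ∫_0^6 729*x^4 dx = 5668704/5.
  Sum: 629856 − 2834352 + 34012224/7 − 3779136 + 5668704/5 = 314928/35.
  ∫_0^6 (u')² dx = ∫_0^6 (9*x^6 - 162*x^5 + 1053*x^4 - 2916*x^3 + 2916*x^2) dx. Term by term:
    ∫_0^6 9*x^6 dx = 2519424/7;  ∫_0^6 -162*x^5 dx = -1259712;  ∫_0^6 1053*x^4 dx = 8188128/5;
    ∫_0^6 -2916*x^3 dx = -944784;  ∫_0^6 2916*x^2 dx = 209952.
  Sum: 2519424/7 − 1259712 + 8188128/5 − 944784 + 209952 = 104976/35.
∫_0^6 u² dx = 314928/35, so ||u||_L² = 324*sqrt(105)/35.
∫_0^6 (u')² dx = 104976/35, so ||u'||_L² = 324*sqrt(35)/35.
Ratio ||u||_L² / ||u'||_L² = sqrt(3).
Sharp Poincaré constant on H^1_0(0, 6) is C_P = L/π = 6/π, achieved by sin(π/6·x).
A polynomial bump cannot attain the sharp Poincaré constant (only the first sine eigenfunction does), so the ratio is strictly less than C_P, consistent with ||u||_L² ≤ C_P ||u'||_L².


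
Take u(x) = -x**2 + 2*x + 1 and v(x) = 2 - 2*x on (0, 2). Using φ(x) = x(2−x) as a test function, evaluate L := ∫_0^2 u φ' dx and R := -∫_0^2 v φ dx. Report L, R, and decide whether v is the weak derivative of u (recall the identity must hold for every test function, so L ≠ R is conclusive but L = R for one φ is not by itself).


LHS = 0, RHS = 0. Yes, v = u' weakly.

u(x) = -x**2 + 2*x + 1, classical derivative u'(x) = 2 - 2*x.
φ(x) = x(2−x), so φ'(x) = 2 - 2*x.
Note φ(0) = φ(2) = 0, so the boundary term u·φ vanishes.
LHS = ∫_0^2 u(x) φ'(x) dx = ∫_0^2 (2*x^3 - 6*x^2 + 2*x + 2) dx. Term by term:
  ∫_0^2 2*x^3 dx = 8;  ∫_0^2 -6*x^2 dx = -16;  ∫_0^2 2*x dx = 4;
  ∫_0^2 2 dx = 4.
Sum: 8 − 16 + 4 + 4 = 0.
So LHS = 0.
∫_0^2 v(x) φ(x) dx = ∫_0^2 (2*x^3 - 6*x^2 + 4*x) dx. Term by term:
  ∫_0^2 2*x^3 dx = 8;  ∫_0^2 -6*x^2 dx = -16;  ∫_0^2 4*x dx = 8.
Sum: 8 − 16 + 8 = 0.
So RHS = -∫_0^2 v(x) φ(x) dx = 0.
LHS = RHS, so the identity holds for this test φ.
Moreover u is smooth here and v(x) = u'(x) = 2 - 2*x pointwise, so the identity holds for every test function. Hence v is the weak derivative of u.


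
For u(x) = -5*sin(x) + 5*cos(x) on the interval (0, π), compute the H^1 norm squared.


||u||_{H^1(0,π)}^2 = 50*π

u'(x) = -5*sin(x) - 5*cos(x).
Expand u² and (u')² and integrate term by term on (0, π), using: for integers n ≥ 1, ∫_0^π sin²(nx) dx = ∫_0^π cos²(nx) dx = π/2; for n ≠ n', ∫_0^π sin(nx)sin(n'x) dx = ∫_0^π cos(nx)cos(n'x) dx = 0; and by product-to-sum, ∫_0^π sin(nx)cos(n'x) dx = ½∫_0^π [sin((n+n')x) + sin((n−n')x)] dx, which is 0 when n+n' is even and 2n/(n²−n'²) when n+n' is odd (it need not vanish on (0, π)).
  u² squared terms: (-5)²·∫sin(x)² dx = 25·π/2 = 25*π/2;  (5)²·∫cos(x)² dx = 25·π/2 = 25*π/2.
  u² cross terms: 2·(-5)·(5)·∫sin(x)·cos(x) dx = -50·(0) = 0.
  So ∫_0^π u² dx = 25*π/2 + 25*π/2 + 0 = 25*π.
  (u')² squared terms: (-5)²·∫cos(x)² dx = 25·π/2 = 25*π/2;  (-5)²·∫sin(x)² dx = 25·π/2 = 25*π/2.
  (u')² cross terms: 2·(-5)·(-5)·∫cos(x)·sin(x) dx = 50·(0) = 0.
  So ∫_0^π (u')² dx = 25*π/2 + 25*π/2 + 0 = 25*π.
||u||_{H^1}^2 = (25*π) + (25*π) = 50*π.


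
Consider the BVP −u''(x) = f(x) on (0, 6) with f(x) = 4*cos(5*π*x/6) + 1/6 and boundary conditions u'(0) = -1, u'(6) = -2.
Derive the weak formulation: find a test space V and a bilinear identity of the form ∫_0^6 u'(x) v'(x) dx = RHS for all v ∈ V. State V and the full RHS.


V = H^1(0, 6) (v unrestricted at boundary; u is determined up to an additive constant); weak form: ∫_0^6 u'v' dx = ∫_0^6 (4*cos(5*π*x/6) + 1/6) v dx − 2·v(6) + v(0) for all v ∈ V.

Multiply both sides by a test function v and integrate from 0 to 6:
  ∫_0^6 −u''(x) v(x) dx = ∫_0^6 f(x) v(x) dx.
Integrate the LHS by parts once:
  ∫_0^6 −u'' v dx = −[u'(x) v(x)]_0^6 + ∫_0^6 u'(x) v'(x) dx.
Thus ∫_0^6 u'(x) v'(x) dx = ∫_0^6 f(x) v(x) dx + [u'(x) v(x)]_0^6.
Choose V so that boundary terms are either known or forced to vanish.
u has inhomogeneous Neumann u'(0) = -1, u'(6) = -2. [u' v]_0^6 = (-2)·v(6) − (-1)·v(0) = − 2·v(6) + v(0). Take V = H^1(0, 6); boundary term becomes part of RHS.
Weak formulation: find u (satisfying any essential BC) such that ∫_0^6 u'(x) v'(x) dx = ∫_0^6 f v dx − 2·v(6) + v(0) for all v ∈ V (Neumann data are natural BCs: they enter the RHS as boundary terms).
Substituting f(x) = 4*cos(5*π*x/6) + 1/6, the right-hand side is ∫_0^6 (4*cos(5*π*x/6) + 1/6) v dx − 2·v(6) + v(0).
Compatibility check (pure Neumann): taking v ≡ 1 ∈ V gives 0 = ∫_0^6 f dx + (-2) − (-1), i.e. ∫_0^6 f dx must equal u'(0) − u'(6) = 1. Indeed ∫_0^6 (4*cos(5*π*x/6) + 1/6) dx = 1, so the data are compatible. The solution is then unique only up to an additive constant (fix it e.g. by requiring ∫_0^6 u dx = 0).


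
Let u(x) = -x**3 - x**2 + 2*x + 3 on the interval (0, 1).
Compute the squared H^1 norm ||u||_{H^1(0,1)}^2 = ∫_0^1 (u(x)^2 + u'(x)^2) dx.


||u||_{H^1}^2 = 969/70

The H^1 norm (squared) on an interval (0, L) is
  ||u||_{H^1}^2 = ∫_0^L u(x)^2 dx + ∫_0^L u'(x)^2 dx.
Compute u'(x) = -3*x**2 - 2*x + 2.
Then u(x)^2 = x**6 + 2*x**5 - 3*x**4 - 10*x**3 - 2*x**2 + 12*x + 9 and u'(x)^2 = 9*x**4 + 12*x**3 - 8*x**2 - 8*x + 4.
Integrate each monomial from 0 to 1 using ∫_0^1 c·x^n dx = c·1^(n+1)/(n+1):
  ∫_0^1 u(x)^2 dx = ∫_0^1 (x^6 + 2*x^5 - 3*x^4 - 10*x^3 - 2*x^2 + 12*x + 9) dx. Term by term:
    ∫_0^1 x^6 dx = 1/7;  ∫_0^1 2*x^5 dx = 1/3;  ∫_0^1 -3*x^4 dx = -3/5;
    ∫_0^1 -10*x^3 dx = -5/2;  ∫_0^1 -2*x^2 dx = -2/3;  ∫_0^1 12*x dx = 6;
    ∫_0^1 9 dx = 9.
  Sum: 1/7 + 1/3 − 3/5 − 5/2 − 2/3 + 6 + 9 = 2459/210.
  ∫_0^1 u'(x)^2 dx = ∫_0^1 (9*x^4 + 12*x^3 - 8*x^2 - 8*x + 4) dx. Term by term:
    ∫_0^1 9*x^4 dx = 9/5;  ∫_0^1 12*x^3 dx = 3;  ∫_0^1 -8*x^2 dx = -8/3;
    ∫_0^1 -8*x dx = -4;  ∫_0^1 4 dx = 4.
  Sum: 9/5 + 3 − 8/3 − 4 + 4 = 32/15.
Adding: ||u||_{H^1}^2 = 2459/210 + 32/15 = 969/70.


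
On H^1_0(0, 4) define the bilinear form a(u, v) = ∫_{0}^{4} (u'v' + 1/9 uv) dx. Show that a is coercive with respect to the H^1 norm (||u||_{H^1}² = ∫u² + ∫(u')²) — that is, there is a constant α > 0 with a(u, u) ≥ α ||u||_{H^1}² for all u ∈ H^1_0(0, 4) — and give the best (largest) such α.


α = (16/9 + π^2)/(π^2 + 16)

Coercivity of a(·,·) on H^1_0(0, 4) means a(u, u) ≥ α ||u||_{H^1}² for every u ∈ H^1_0.
The interval has length L = 4, and Poincaré/coercivity depend only on L. Here a(u, u) = ∫(u')² + (1/9)·∫u².
Here 0 < c = 1/9 < 1. The condition a(u,u) ≥ α||u||_{H^1}² reads (1−α)∫(u')² ≥ (α−c)∫u². Any admissible α is ≤ 1 (rapidly oscillating u have ∫u²/∫(u')² → 0), and α = 1 would force 0 ≥ (1−c)∫u², impossible since c < 1; so 1−α > 0. By the sharp Poincaré inequality on H^1_0 of an interval of length L, ∫(u')² ≥ (π/L)²∫u² with equality for the first sine mode sin(π(x−x₀)/L) (x₀ the left endpoint), so the inequality holds for all u iff (1−α)(π/L)² ≥ α − c, i.e. α ≤ ((π/L)² + c)/((π/L)² + 1) = (1 + c(L/π)²)/(1 + (L/π)²). With (π/L)² = π^2/16 and c = 1/9, the largest admissible constant is α = ((π/L)² + c)/((π/L)² + 1).
Simplifying, α = (16/9 + π^2)/(π^2 + 16).


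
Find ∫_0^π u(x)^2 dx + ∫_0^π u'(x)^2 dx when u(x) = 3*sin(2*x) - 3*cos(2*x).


||u||_{H^1(0,π)}^2 = 45*π

u'(x) = 6*sin(2*x) + 6*cos(2*x).
Expand u² and (u')² and integrate term by term on (0, π), using: for integers n ≥ 1, ∫_0^π sin²(nx) dx = ∫_0^π cos²(nx) dx = π/2; for n ≠ n', ∫_0^π sin(nx)sin(n'x) dx = ∫_0^π cos(nx)cos(n'x) dx = 0; and by product-to-sum, ∫_0^π sin(nx)cos(n'x) dx = ½∫_0^π [sin((n+n')x) + sin((n−n')x)] dx, which is 0 when n+n' is even and 2n/(n²−n'²) when n+n' is odd (it need not vanish on (0, π)).
  u² squared terms: (-3)²·∫cos(2x)² dx = 9·π/2 = 9*π/2;  (3)²·∫sin(2x)² dx = 9·π/2 = 9*π/2.
  u² cross terms: 2·(-3)·(3)·∫cos(2x)·sin(2x) dx = -18·(0) = 0.
  So ∫_0^π u² dx = 9*π/2 + 9*π/2 + 0 = 9*π.
  (u')² squared terms: (6)²·∫cos(2x)² dx = 36·π/2 = 18*π;  (6)²·∫sin(2x)² dx = 36·π/2 = 18*π.
  (u')² cross terms: 2·(6)·(6)·∫cos(2x)·sin(2x) dx = 72·(0) = 0.
  So ∫_0^π (u')² dx = 18*π + 18*π + 0 = 36*π.
||u||_{H^1}^2 = (9*π) + (36*π) = 45*π.


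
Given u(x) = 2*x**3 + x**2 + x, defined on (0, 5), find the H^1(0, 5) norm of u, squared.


||u||_{H^1}^2 = 1197145/14

The H^1 norm (squared) on an interval (0, L) is
  ||u||_{H^1}^2 = ∫_0^L u(x)^2 dx + ∫_0^L u'(x)^2 dx.
Compute u'(x) = 6*x**2 + 2*x + 1.
Then u(x)^2 = 4*x**6 + 4*x**5 + 5*x**4 + 2*x**3 + x**2 and u'(x)^2 = 36*x**4 + 24*x**3 + 16*x**2 + 4*x + 1.
Integrate each monomial from 0 to 5 using ∫_0^5 c·x^n dx = c·5^(n+1)/(n+1):
  ∫_0^5 u(x)^2 dx = ∫_0^5 (4*x^6 + 4*x^5 + 5*x^4 + 2*x^3 + x^2) dx. Term by term:
    ∫_0^5 4*x^6 dx = 312500/7;  ∫_0^5 4*x^5 dx = 31250/3;  ∫_0^5 5*x^4 dx = 3125;
    ∫_0^5 2*x^3 dx = 625/2;  ∫_0^5 x^2 dx = 125/3.
  Sum: 312500/7 + 31250/3 + 3125 + 625/2 + 125/3 = 2458625/42.
  ∫_0^5 u'(x)^2 dx = ∫_0^5 (36*x^4 + 24*x^3 + 16*x^2 + 4*x + 1) dx. Term by term:
    ∫_0^5 36*x^4 dx = 22500;  ∫_0^5 24*x^3 dx = 3750;  ∫_0^5 16*x^2 dx = 2000/3;
    ∫_0^5 4*x dx = 50;  ∫_0^5 1 dx = 5.
  Sum: 22500 + 3750 + 2000/3 + 50 + 5 = 80915/3.
Adding: ||u||_{H^1}^2 = 2458625/42 + 80915/3 = 1197145/14.


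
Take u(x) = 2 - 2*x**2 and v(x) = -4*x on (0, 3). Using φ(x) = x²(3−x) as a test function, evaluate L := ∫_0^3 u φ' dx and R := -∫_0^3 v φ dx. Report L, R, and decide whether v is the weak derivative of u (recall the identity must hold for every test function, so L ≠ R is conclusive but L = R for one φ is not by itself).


LHS = 243/5, RHS = 243/5. Yes, v = u' weakly.

u(x) = 2 - 2*x**2, classical derivative u'(x) = -4*x.
φ(x) = x²(3−x), so φ'(x) = 3*x*(2 - x).
Note φ(0) = φ(3) = 0, so the boundary term u·φ vanishes.
LHS = ∫_0^3 u(x) φ'(x) dx = ∫_0^3 (6*x^4 - 12*x^3 - 6*x^2 + 12*x) dx. Term by term:
  ∫_0^3 6*x^4 dx = 1458/5;  ∫_0^3 -12*x^3 dx = -243;  ∫_0^3 -6*x^2 dx = -54;
  ∫_0^3 12*x dx = 54.
Sum: 1458/5 − 243 − 54 + 54 = 243/5.
So LHS = 243/5.
∫_0^3 v(x) φ(x) dx = ∫_0^3 (4*x^4 - 12*x^3) dx. Term by term:
  ∫_0^3 4*x^4 dx = 972/5;  ∫_0^3 -12*x^3 dx = -243.
Sum: 972/5 − 243 = -243/5.
So RHS = -∫_0^3 v(x) φ(x) dx = 243/5.
LHS = RHS, so the identity holds for this test φ.
Moreover u is smooth here and v(x) = u'(x) = -4*x pointwise, so the identity holds for every test function. Hence v is the weak derivative of u.


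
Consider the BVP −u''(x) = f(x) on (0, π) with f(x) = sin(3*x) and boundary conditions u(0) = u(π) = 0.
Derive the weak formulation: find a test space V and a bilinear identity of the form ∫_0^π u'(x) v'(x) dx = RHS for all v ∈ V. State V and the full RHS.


V = H^1_0(0, π) (so v(0) = v(π) = 0); weak form: ∫_0^π u'v' dx = ∫_0^π (sin(3*x)) v dx for all v ∈ V.

Multiply both sides by a test function v and integrate from 0 to π:
  ∫_0^π −u''(x) v(x) dx = ∫_0^π f(x) v(x) dx.
Integrate the LHS by parts once:
  ∫_0^π −u'' v dx = −[u'(x) v(x)]_0^π + ∫_0^π u'(x) v'(x) dx.
Thus ∫_0^π u'(x) v'(x) dx = ∫_0^π f(x) v(x) dx + [u'(x) v(x)]_0^π.
Choose V so that boundary terms are either known or forced to vanish.
u is Dirichlet: u(0) = u(π) = 0. Let V = H^1_0(0, π); then v(0) = v(π) = 0, and [u' v]_0^π = 0.
Weak formulation: find u (satisfying any essential BC) such that ∫_0^π u'(x) v'(x) dx = ∫_0^π f v dx for all v ∈ V.
Substituting f(x) = sin(3*x), the right-hand side is ∫_0^π (sin(3*x)) v dx.


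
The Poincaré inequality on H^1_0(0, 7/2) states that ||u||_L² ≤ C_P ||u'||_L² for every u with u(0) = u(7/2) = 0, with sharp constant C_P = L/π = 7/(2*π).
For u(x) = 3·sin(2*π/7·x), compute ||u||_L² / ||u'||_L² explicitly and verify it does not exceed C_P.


||u||_L² / ||u'||_L² = 7/(2*π) = C_P.

u(x) = 3·sin(2*π/7·x), so u'(x) = 6*π*cos(2*π*x/7)/7.
Writing u(x) = A·sin(kπx/L) with A = 3 and k = 1, use ∫_0^L sin²(kπx/L) dx = L/2 and ∫_0^L cos²(kπx/L) dx = L/2.
u² = 9·sin²(2*π/7·x) and (u')² = 36*π^2/49·cos²(2*π/7·x), and each of sin², cos² integrates to L/2 = 7/4 over (0, 7/2).
∫_0^7/2 u² dx = 63/4, so ||u||_L² = 3*sqrt(7)/2.
∫_0^7/2 (u')² dx = 9*π^2/7, so ||u'||_L² = 3*sqrt(7)*π/7.
Ratio ||u||_L² / ||u'||_L² = 7/(2*π).
Sharp Poincaré constant on H^1_0(0, 7/2) is C_P = L/π = 7/(2*π), achieved by sin(2*π/7·x).
This is the k = 1 eigenfunction (up to amplitude), so the ratio equals the sharp Poincaré constant exactly.


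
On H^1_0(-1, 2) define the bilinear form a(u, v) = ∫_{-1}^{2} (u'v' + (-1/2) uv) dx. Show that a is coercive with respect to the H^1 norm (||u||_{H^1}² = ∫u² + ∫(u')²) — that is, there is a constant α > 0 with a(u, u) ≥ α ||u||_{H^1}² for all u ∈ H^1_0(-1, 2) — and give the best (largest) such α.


α = (-9/2 + π^2)/(9 + π^2)

Coercivity of a(·,·) on H^1_0(-1, 2) means a(u, u) ≥ α ||u||_{H^1}² for every u ∈ H^1_0.
The interval has length L = 3, and Poincaré/coercivity depend only on L. Here a(u, u) = ∫(u')² + (-1/2)·∫u².
Here c = -1/2 < 0 with |c| < (π/L)² = π^2/9, so coercivity still holds. The condition a(u,u) ≥ α||u||_{H^1}² reads (1−α)∫(u')² ≥ (α−c)∫u². Any admissible α is ≤ 1 (rapidly oscillating u have ∫u²/∫(u')² → 0), and α = 1 would force 0 ≥ (1−c)∫u², impossible since c < 1; so 1−α > 0. By the sharp Poincaré inequality on H^1_0 of an interval of length L, ∫(u')² ≥ (π/L)²∫u² with equality for the first sine mode sin(π(x−x₀)/L) (x₀ the left endpoint), so the inequality holds for all u iff (1−α)(π/L)² ≥ α − c, i.e. α ≤ ((π/L)² + c)/((π/L)² + 1) = (1 + c(L/π)²)/(1 + (L/π)²). (Direct route, valid since c ≤ 0: Poincaré gives c∫u² ≥ c(L/π)²∫(u')², so a(u,u) ≥ (1 + c(L/π)²)∫(u')², while ||u||_{H^1}² ≤ (1 + (L/π)²)∫(u')²; dividing yields the same α.) With (π/L)² = π^2/9 and c = -1/2, the largest admissible constant is α = ((π/L)² + c)/((π/L)² + 1).
Simplifying, α = (-9/2 + π^2)/(9 + π^2).


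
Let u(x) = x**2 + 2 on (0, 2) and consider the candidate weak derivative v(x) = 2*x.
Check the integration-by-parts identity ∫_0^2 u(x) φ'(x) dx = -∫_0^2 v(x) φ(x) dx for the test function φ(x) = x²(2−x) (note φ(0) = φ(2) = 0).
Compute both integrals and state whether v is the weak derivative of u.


LHS = -16/5, RHS = -16/5. Yes, v = u' weakly.

u(x) = x**2 + 2, classical derivative u'(x) = 2*x.
φ(x) = x²(2−x), so φ'(x) = x*(4 - 3*x).
Note φ(0) = φ(2) = 0, so the boundary term u·φ vanishes.
LHS = ∫_0^2 u(x) φ'(x) dx = ∫_0^2 (-3*x^4 + 4*x^3 - 6*x^2 + 8*x) dx. Term by term:
  ∫_0^2 -3*x^4 dx = -96/5;  ∫_0^2 4*x^3 dx = 16;  ∫_0^2 -6*x^2 dx = -16;
  ∫_0^2 8*x dx = 16.
Sum: -96/5 + 16 − 16 + 16 = -16/5.
So LHS = -16/5.
∫_0^2 v(x) φ(x) dx = ∫_0^2 (-2*x^4 + 4*x^3) dx. Term by term:
  ∫_0^2 -2*x^4 dx = -64/5;  ∫_0^2 4*x^3 dx = 16.
Sum: -64/5 + 16 = 16/5.
So RHS = -∫_0^2 v(x) φ(x) dx = -16/5.
LHS = RHS, so the identity holds for this test φ.
Moreover u is smooth here and v(x) = u'(x) = 2*x pointwise, so the identity holds for every test function. Hence v is the weak derivative of u.


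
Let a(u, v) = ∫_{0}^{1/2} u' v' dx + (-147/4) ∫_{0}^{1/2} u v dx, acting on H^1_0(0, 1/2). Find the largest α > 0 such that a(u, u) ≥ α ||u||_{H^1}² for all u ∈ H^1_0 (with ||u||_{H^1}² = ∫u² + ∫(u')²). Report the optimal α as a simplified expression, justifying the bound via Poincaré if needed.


α = (-147 + 16*π^2)/(4*(1 + 4*π^2))

Coercivity of a(·,·) on H^1_0(0, 1/2) means a(u, u) ≥ α ||u||_{H^1}² for every u ∈ H^1_0.
The interval has length L = 1/2, and Poincaré/coercivity depend only on L. Here a(u, u) = ∫(u')² + (-147/4)·∫u².
Here c = -147/4 < 0 with |c| < (π/L)² = 4*π^2, so coercivity still holds. The condition a(u,u) ≥ α||u||_{H^1}² reads (1−α)∫(u')² ≥ (α−c)∫u². Any admissible α is ≤ 1 (rapidly oscillating u have ∫u²/∫(u')² → 0), and α = 1 would force 0 ≥ (1−c)∫u², impossible since c < 1; so 1−α > 0. By the sharp Poincaré inequality on H^1_0 of an interval of length L, ∫(u')² ≥ (π/L)²∫u² with equality for the first sine mode sin(π(x−x₀)/L) (x₀ the left endpoint), so the inequality holds for all u iff (1−α)(π/L)² ≥ α − c, i.e. α ≤ ((π/L)² + c)/((π/L)² + 1) = (1 + c(L/π)²)/(1 + (L/π)²). (Direct route, valid since c ≤ 0: Poincaré gives c∫u² ≥ c(L/π)²∫(u')², so a(u,u) ≥ (1 + c(L/π)²)∫(u')², while ||u||_{H^1}² ≤ (1 + (L/π)²)∫(u')²; dividing yields the same α.) With (π/L)² = 4*π^2 and c = -147/4, the largest admissible constant is α = ((π/L)² + c)/((π/L)² + 1).
Simplifying, α = (-147 + 16*π^2)/(4*(1 + 4*π^2)).


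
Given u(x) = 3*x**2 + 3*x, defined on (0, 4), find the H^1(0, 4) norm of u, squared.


||u||_{H^1}^2 = 21396/5

The H^1 norm (squared) on an interval (0, L) is
  ||u||_{H^1}^2 = ∫_0^L u(x)^2 dx + ∫_0^L u'(x)^2 dx.
Compute u'(x) = 6*x + 3.
Then u(x)^2 = 9*x**4 + 18*x**3 + 9*x**2 and u'(x)^2 = 36*x**2 + 36*x + 9.
Integrate each monomial from 0 to 4 using ∫_0^4 c·x^n dx = c·4^(n+1)/(n+1):
  ∫_0^4 u(x)^2 dx = ∫_0^4 (9*x^4 + 18*x^3 + 9*x^2) dx. Term by term:
    ∫_0^4 9*x^4 dx = 9216/5;  ∫_0^4 18*x^3 dx = 1152;  ∫_0^4 9*x^2 dx = 192.
  Sum: 9216/5 + 1152 + 192 = 15936/5.
  ∫_0^4 u'(x)^2 dx = ∫_0^4 (36*x^2 + 36*x + 9) dx. Term by term:
    ∫_0^4 36*x^2 dx = 768;  ∫_0^4 36*x dx = 288;  ∫_0^4 9 dx = 36.
  Sum: 768 + 288 + 36 = 1092.
Adding: ||u||_{H^1}^2 = 15936/5 + 1092 = 21396/5.


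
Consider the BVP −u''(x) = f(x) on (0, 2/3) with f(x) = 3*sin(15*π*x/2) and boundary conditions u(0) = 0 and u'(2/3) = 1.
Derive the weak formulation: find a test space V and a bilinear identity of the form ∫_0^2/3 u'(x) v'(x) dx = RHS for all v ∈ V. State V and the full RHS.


V = {v ∈ H^1(0, 2/3) : v(0) = 0} (test functions vanish at x = 0 where u is specified); weak form: ∫_0^2/3 u'v' dx = ∫_0^2/3 (3*sin(15*π*x/2)) v dx + v(2/3) for all v ∈ V.

Multiply both sides by a test function v and integrate from 0 to 2/3:
  ∫_0^2/3 −u''(x) v(x) dx = ∫_0^2/3 f(x) v(x) dx.
Integrate the LHS by parts once:
  ∫_0^2/3 −u'' v dx = −[u'(x) v(x)]_0^2/3 + ∫_0^2/3 u'(x) v'(x) dx.
Thus ∫_0^2/3 u'(x) v'(x) dx = ∫_0^2/3 f(x) v(x) dx + [u'(x) v(x)]_0^2/3.
Choose V so that boundary terms are either known or forced to vanish.
Mixed BC: u(0) = 0 (Dirichlet) and u'(2/3) = 1 (Neumann). Define V = {v ∈ H^1(0, 2/3) : v(0) = 0}. Then [u' v]_0^2/3 = u'(2/3)·v(2/3) − u'(0)·0 = v(2/3).
Weak formulation: find u (satisfying any essential BC) such that ∫_0^2/3 u'(x) v'(x) dx = ∫_0^2/3 f v dx + v(2/3) for all v ∈ V (Dirichlet at 0 absorbed into V; Neumann datum at x = 2/3 contributes the boundary term).
Substituting f(x) = 3*sin(15*π*x/2), the right-hand side is ∫_0^2/3 (3*sin(15*π*x/2)) v dx + v(2/3).
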